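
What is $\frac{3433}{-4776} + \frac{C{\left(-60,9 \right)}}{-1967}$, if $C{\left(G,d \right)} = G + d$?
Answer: $- \frac{6509135}{9394392} \approx -0.69287$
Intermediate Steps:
$\frac{3433}{-4776} + \frac{C{\left(-60,9 \right)}}{-1967} = \frac{3433}{-4776} + \frac{-60 + 9}{-1967} = 3433 \left(- \frac{1}{4776}\right) - - \frac{51}{1967} = - \frac{3433}{4776} + \frac{51}{1967} = - \frac{6509135}{9394392}$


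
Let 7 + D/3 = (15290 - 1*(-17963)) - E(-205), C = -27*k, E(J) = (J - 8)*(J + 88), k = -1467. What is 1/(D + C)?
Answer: 1/64584 ≈ 1.5484e-5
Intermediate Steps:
E(J) = (-8 + J)*(88 + J)
C = 39609 (C = -27*(-1467) = 39609)
D = 24975 (D = -21 + 3*((15290 - 1*(-17963)) - (-704 + (-205)² + 80*(-205))) = -21 + 3*((15290 + 17963) - (-704 + 42025 - 16400)) = -21 + 3*(33253 - 1*24921) = -21 + 3*(33253 - 24921) = -21 + 3*8332 = -21 + 24996 = 24975)
1/(D + C) = 1/(24975 + 39609) = 1/64584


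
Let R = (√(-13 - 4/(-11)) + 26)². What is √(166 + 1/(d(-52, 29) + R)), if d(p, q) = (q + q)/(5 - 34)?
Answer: √13*√((92897 + 664*I*√1529)/(7275 + 52*I*√1529)) ≈ 12.884 - 1.5212e-5*I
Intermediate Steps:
d(p, q) = -2*q/29 (d(p, q) = (2*q)/(-29) = (2*q)*(-1/29) = -2*q/29)
R = (26 + I*√1529/11)² (R = (√(-13 - 4*(-1/11)) + 26)² = (√(-13 + 4/11) + 26)² = (√(-139/11) + 26)² = (I*√1529/11 + 26)² = (26 + I*√1529/11)² ≈ 663.36 + 184.85*I)
√(166 + 1/(d(-52, 29) + R)) = √(166 + 1/(-2/29*29 + (7297/11 + 52*I*√1529/11))) = √(166 + 1/(-2 + (7297/11 + 52*I*√1529/11))) = √(166 + 1/(7275/11 + 52*I*√1529/11))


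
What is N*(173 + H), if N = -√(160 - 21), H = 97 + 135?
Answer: -405*√139 ≈ -4774.9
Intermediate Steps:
H = 232
N = -√139 ≈ -11.790
N*(173 + H) = (-√139)*(173 + 232) = -√139*405 = -405*√139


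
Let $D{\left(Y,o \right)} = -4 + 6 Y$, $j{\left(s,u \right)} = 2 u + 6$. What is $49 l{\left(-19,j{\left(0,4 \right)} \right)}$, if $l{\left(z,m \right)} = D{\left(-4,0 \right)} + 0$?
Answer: $-1372$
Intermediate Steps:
$j{\left(s,u \right)} = 6 + 2 u$
$l{\left(z,m \right)} = -28$ ($l{\left(z,m \right)} = \left(-4 + 6 \left(-4\right)\right) + 0 = \left(-4 - 24\right) + 0 = -28 + 0 = -28$)
$49 l{\left(-19,j{\left(0,4 \right)} \right)} = 49 \left(-28\right) = -1372$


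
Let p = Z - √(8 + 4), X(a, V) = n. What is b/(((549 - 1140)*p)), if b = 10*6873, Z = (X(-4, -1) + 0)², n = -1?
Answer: 22910/2167 + 45820*√3/2167 ≈ 47.195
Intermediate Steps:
X(a, V) = -1
Z = 1 (Z = (-1 + 0)² = (-1)² = 1)
b = 68730
p = 1 - 2*√3 (p = 1 - √(8 + 4) = 1 - √12 = 1 - 2*√3 ≈ -2.4641)
b/(((549 - 1140)*p)) = 68730/(((549 - 1140)*(1 - 2*√3))) = 68730/((-591*(1 - 2*√3))) = 68730/(-591 + 1182*√3)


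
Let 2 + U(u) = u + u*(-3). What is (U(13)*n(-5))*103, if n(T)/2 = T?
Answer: 28840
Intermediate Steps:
U(u) = -2 - 2*u (U(u) = -2 + (u + u*(-3)) = -2 + (u - 3*u) = -2 - 2*u)
n(T) = 2*T
(U(13)*n(-5))*103 = ((-2 - 2*13)*(2*(-5)))*103 = ((-2 - 26)*(-10))*103 = -28*(-10)*103 = 280*103 = 28840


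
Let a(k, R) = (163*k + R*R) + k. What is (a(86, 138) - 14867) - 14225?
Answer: 4056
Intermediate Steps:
a(k, R) = R² + 164*k (a(k, R) = (163*k + R²) + k = (R² + 163*k) + k = R² + 164*k)
(a(86, 138) - 14867) - 14225 = ((138² + 164*86) - 14867) - 14225 = ((19044 + 14104) - 14867) - 14225 = (33148 - 14867) - 14225 = 18281 - 14225 = 4056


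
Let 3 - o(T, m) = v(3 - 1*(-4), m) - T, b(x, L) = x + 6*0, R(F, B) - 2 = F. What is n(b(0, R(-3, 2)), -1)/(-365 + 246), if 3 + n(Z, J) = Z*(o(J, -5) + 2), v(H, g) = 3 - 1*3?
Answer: 3/119 ≈ 0.025210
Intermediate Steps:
R(F, B) = 2 + F
b(x, L) = x (b(x, L) = x + 0 = x)
v(H, g) = 0 (v(H, g) = 3 - 3 = 0)
o(T, m) = 3 + T (o(T, m) = 3 - (0 - T) = 3 - (-1)*T = 3 + T)
n(Z, J) = -3 + Z*(5 + J) (n(Z, J) = -3 + Z*((3 + J) + 2) = -3 + Z*(5 + J))
n(b(0, R(-3, 2)), -1)/(-365 + 246) = (-3 + 5*0 - 1*0)/(-365 + 246) = (-3 + 0 + 0)/(-119) = -3*(-1/119) = 3/119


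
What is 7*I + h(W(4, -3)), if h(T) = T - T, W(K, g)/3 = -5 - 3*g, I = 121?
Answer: 847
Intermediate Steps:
W(K, g) = -15 - 9*g (W(K, g) = 3*(-5 - 3*g) = -15 - 9*g)
h(T) = 0
7*I + h(W(4, -3)) = 7*121 + 0 = 847 + 0 = 847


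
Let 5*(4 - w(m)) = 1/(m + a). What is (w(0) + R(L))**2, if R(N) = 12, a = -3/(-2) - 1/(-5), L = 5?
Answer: 72900/289 ≈ 252.25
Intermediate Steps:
a = 17/10 (a = -3*(-1/2) - 1*(-1/5) = 3/2 + 1/5 = 17/10 ≈ 1.7000)
w(m) = 4 - 1/(5*(17/10 + m)) (w(m) = 4 - 1/(5*(m + 17/10)) = 4 - 1/(5*(17/10 + m)))
(w(0) + R(L))**2 = (2*(33 + 20*0)/(17 + 10*0) + 12)**2 = (2*(33 + 0)/(17 + 0) + 12)**2 = (2*33/17 + 12)**2 = (2*(1/17)*33 + 12)**2 = (66/17 + 12)**2 = (270/17)**2 = 72900/289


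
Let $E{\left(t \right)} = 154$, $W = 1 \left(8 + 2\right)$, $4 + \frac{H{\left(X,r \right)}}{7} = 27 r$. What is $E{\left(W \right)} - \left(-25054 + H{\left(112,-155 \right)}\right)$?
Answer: $54531$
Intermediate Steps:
$H{\left(X,r \right)} = -28 + 189 r$ ($H{\left(X,r \right)} = -28 + 7 \cdot 27 r = -28 + 189 r$)
$W = 10$ ($W = 1 \cdot 10 = 10$)
$E{\left(W \right)} - \left(-25054 + H{\left(112,-155 \right)}\right) = 154 + \left(25054 - \left(-28 + 189 \left(-155\right)\right)\right) = 154 + \left(25054 - \left(-28 - 29295\right)\right) = 154 + \left(25054 - -29323\right) = 154 + \left(25054 + 29323\right) = 154 + 54377 = 54531$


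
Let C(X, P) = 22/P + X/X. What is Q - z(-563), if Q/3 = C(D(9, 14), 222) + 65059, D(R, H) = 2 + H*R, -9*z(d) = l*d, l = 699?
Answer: 16811390/111 ≈ 1.5145e+5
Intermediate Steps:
z(d) = -233*d/3
C(X, P) = 1 + 22/P (C(X, P) = 22/P + 1 = 1 + 22/P)
Q = 7221671/37 (Q = 3*((22 + 222)/222 + 65059) = 3*((1/222)*244 + 65059) = 3*(122/111 + 65059) = 3*(7221671/111) = 7221671/37 ≈ 1.9518e+5)
Q - z(-563) = 7221671/37 - (-233)*(-563)/3 = 7221671/37 - 1*131179/3 = 7221671/37 - 131179/3 = 16811390/111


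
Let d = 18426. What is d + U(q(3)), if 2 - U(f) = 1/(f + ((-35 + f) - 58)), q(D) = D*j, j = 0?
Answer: 1713805/93 ≈ 18428.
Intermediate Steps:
q(D) = 0 (q(D) = D*0 = 0)
U(f) = 2 - 1/(-93 + 2*f) (U(f) = 2 - 1/(f + ((-35 + f) - 58)) = 2 - 1/(f + (-93 + f)) = 2 - 1/(-93 + 2*f))
d + U(q(3)) = 18426 + (-187 + 4*0)/(-93 + 2*0) = 18426 + (-187 + 0)/(-93 + 0) = 18426 - 187/(-93) = 18426 - 1/93*(-187) = 18426 + 187/93 = 1713805/93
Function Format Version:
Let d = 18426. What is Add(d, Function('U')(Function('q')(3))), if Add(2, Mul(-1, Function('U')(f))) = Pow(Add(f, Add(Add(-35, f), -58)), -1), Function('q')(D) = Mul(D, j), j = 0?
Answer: Rational(1713805, 93) ≈ 18428.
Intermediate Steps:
Function('q')(D) = 0 (Function('q')(D) = Mul(D, 0) = 0)
Function('U')(f) = Add(2, Mul(-1, Pow(Add(-93, Mul(2, f)), -1))) (Function('U')(f) = Add(2, Mul(-1, Pow(Add(f, Add(Add(-35, f), -58)), -1))) = Add(2, Mul(-1, Pow(Add(f, Add(-93, f)), -1))) = Add(2, Mul(-1, Pow(Add(-93, Mul(2, f)), -1))))
Add(d, Function('U')(Function('q')(3))) = Add(18426, Mul(Pow(Add(-93, Mul(2, 0)), -1), Add(-187, Mul(4, 0)))) = Add(18426, Mul(Pow(Add(-93, 0), -1), Add(-187, 0))) = Add(18426, Mul(Pow(-93, -1), -187)) = Add(18426, Mul(Rational(-1, 93), -187)) = Add(18426, Rational(187, 93)) = Rational(1713805, 93)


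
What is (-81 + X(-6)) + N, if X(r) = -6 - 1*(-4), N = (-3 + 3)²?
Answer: -83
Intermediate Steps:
N = 0 (N = 0² = 0)
X(r) = -2 (X(r) = -6 + 4 = -2)
(-81 + X(-6)) + N = (-81 - 2) + 0 = -83 + 0 = -83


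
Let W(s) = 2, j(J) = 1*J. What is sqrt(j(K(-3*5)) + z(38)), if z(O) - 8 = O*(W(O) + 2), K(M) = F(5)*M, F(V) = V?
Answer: sqrt(85) ≈ 9.2195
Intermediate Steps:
K(M) = 5*M
j(J) = J
z(O) = 8 + 4*O (z(O) = 8 + O*(2 + 2) = 8 + O*4 = 8 + 4*O)
sqrt(j(K(-3*5)) + z(38)) = sqrt(5*(-3*5) + (8 + 4*38)) = sqrt(5*(-15) + (8 + 152)) = sqrt(-75 + 160) = sqrt(85)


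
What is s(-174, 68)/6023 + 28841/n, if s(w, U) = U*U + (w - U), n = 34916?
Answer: 326711255/210299068 ≈ 1.5536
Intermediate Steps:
s(w, U) = w + U**2 - U (s(w, U) = U**2 + (w - U) = w + U**2 - U)
s(-174, 68)/6023 + 28841/n = (-174 + 68**2 - 1*68)/6023 + 28841/34916 = (-174 + 4624 - 68)*(1/6023) + 28841*(1/34916) = 4382*(1/6023) + 28841/34916 = 4382/6023 + 28841/34916 = 326711255/210299068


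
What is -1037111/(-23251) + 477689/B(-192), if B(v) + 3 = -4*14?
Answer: -11045557390/1371809 ≈ -8051.8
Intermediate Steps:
B(v) = -59 (B(v) = -3 - 4*14 = -3 - 56 = -59)
-1037111/(-23251) + 477689/B(-192) = -1037111/(-23251) + 477689/(-59) = -1037111*(-1/23251) + 477689*(-1/59) = 1037111/23251 - 477689/59 = -11045557390/1371809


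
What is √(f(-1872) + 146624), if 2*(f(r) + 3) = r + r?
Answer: √144749 ≈ 380.46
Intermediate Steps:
f(r) = -3 + r (f(r) = -3 + (r + r)/2 = -3 + (2*r)/2 = -3 + r)
√(f(-1872) + 146624) = √((-3 - 1872) + 146624) = √(-1875 + 146624) = √144749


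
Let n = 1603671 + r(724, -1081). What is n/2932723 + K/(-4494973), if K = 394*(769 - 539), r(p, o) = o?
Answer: 6937835421810/13182510701479 ≈ 0.52629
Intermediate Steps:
n = 1602590 (n = 1603671 - 1081 = 1602590)
K = 90620 (K = 394*230 = 90620)
n/2932723 + K/(-4494973) = 1602590/2932723 + 90620/(-4494973) = 1602590*(1/2932723) + 90620*(-1/4494973) = 1602590/2932723 - 90620/4494973 = 6937835421810/13182510701479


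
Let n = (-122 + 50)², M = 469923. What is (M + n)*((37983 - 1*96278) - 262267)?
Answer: -152301250134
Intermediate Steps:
n = 5184 (n = (-72)² = 5184)
(M + n)*((37983 - 1*96278) - 262267) = (469923 + 5184)*((37983 - 1*96278) - 262267) = 475107*((37983 - 96278) - 262267) = 475107*(-58295 - 262267) = 475107*(-320562) = -152301250134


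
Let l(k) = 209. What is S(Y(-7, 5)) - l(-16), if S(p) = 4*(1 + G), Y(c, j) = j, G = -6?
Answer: -229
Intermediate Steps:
S(p) = -20 (S(p) = 4*(1 - 6) = 4*(-5) = -20)
S(Y(-7, 5)) - l(-16) = -20 - 1*209 = -20 - 209 = -229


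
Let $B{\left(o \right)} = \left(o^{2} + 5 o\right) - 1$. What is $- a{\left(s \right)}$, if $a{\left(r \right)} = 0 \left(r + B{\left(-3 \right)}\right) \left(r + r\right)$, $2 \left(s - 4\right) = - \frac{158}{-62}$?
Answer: $0$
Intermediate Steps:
$B{\left(o \right)} = -1 + o^{2} + 5 o$
$s = \frac{327}{62}$ ($s = 4 + \frac{\left(-158\right) \frac{1}{-62}}{2} = 4 + \frac{\left(-158\right) \left(- \frac{1}{62}\right)}{2} = 4 + \frac{1}{2} \cdot \frac{79}{31} = 4 + \frac{79}{62} = \frac{327}{62} \approx 5.2742$)
$a{\left(r \right)} = 0$ ($a{\left(r \right)} = 0 \left(r + \left(-1 + \left(-3\right)^{2} + 5 \left(-3\right)\right)\right) \left(r + r\right) = 0 \left(r - 7\right) 2 r = 0 \left(-7 + r\right) 2 r = 0 \cdot 2 r \left(-7 + r\right) = 0$)
$- a{\left(s \right)} = \left(-1\right) 0 = 0$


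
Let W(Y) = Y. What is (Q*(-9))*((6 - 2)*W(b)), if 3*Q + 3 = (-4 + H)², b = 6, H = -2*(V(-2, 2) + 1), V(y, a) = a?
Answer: -6984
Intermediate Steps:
H = -6 (H = -2*(2 + 1) = -2*3 = -6)
Q = 97/3 (Q = -1 + (-4 - 6)²/3 = -1 + (⅓)*(-10)² = -1 + (⅓)*100 = -1 + 100/3 = 97/3 ≈ 32.333)
(Q*(-9))*((6 - 2)*W(b)) = ((97/3)*(-9))*((6 - 2)*6) = -1164*6 = -291*24 = -6984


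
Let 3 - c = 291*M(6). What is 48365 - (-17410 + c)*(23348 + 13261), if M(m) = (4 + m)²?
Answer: 1702623128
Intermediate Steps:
c = -29097 (c = 3 - 291*(4 + 6)² = 3 - 291*10² = 3 - 291*100 = 3 - 1*29100 = 3 - 29100 = -29097)
48365 - (-17410 + c)*(23348 + 13261) = 48365 - (-17410 - 29097)*(23348 + 13261) = 48365 - (-46507)*36609 = 48365 - 1*(-1702574763) = 48365 + 1702574763 = 1702623128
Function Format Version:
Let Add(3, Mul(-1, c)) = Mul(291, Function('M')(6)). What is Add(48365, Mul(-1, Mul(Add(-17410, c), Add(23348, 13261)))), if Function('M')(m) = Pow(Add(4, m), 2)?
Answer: 1702623128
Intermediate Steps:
c = -29097 (c = Add(3, Mul(-1, Mul(291, Pow(Add(4, 6), 2)))) = Add(3, Mul(-1, Mul(291, Pow(10, 2)))) = Add(3, Mul(-1, Mul(291, 100))) = Add(3, Mul(-1, 29100)) = Add(3, -29100) = -29097)
Add(48365, Mul(-1, Mul(Add(-17410, c), Add(23348, 13261)))) = Add(48365, Mul(-1, Mul(Add(-17410, -29097), Add(23348, 13261)))) = Add(48365, Mul(-1, Mul(-46507, 36609))) = Add(48365, Mul(-1, -1702574763)) = Add(48365, 1702574763) = 1702623128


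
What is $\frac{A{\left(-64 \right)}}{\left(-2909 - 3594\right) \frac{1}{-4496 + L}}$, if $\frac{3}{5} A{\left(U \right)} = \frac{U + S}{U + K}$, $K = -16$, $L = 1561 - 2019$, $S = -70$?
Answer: $\frac{165959}{78036} \approx 2.1267$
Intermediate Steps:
$L = -458$
$A{\left(U \right)} = \frac{5 \left(-70 + U\right)}{3 \left(-16 + U\right)}$ ($A{\left(U \right)} = \frac{5 \frac{U - 70}{U - 16}}{3} = \frac{5 \frac{-70 + U}{-16 + U}}{3} = \frac{5 \left(-70 + U\right)}{3 \left(-16 + U\right)}$)
$\frac{A{\left(-64 \right)}}{\left(-2909 - 3594\right) \frac{1}{-4496 + L}} = \frac{\frac{5}{3} \frac{1}{-16 - 64} \left(-70 - 64\right)}{\left(-2909 - 3594\right) \frac{1}{-4496 - 458}} = \frac{\frac{5}{3} \frac{1}{-80} \left(-134\right)}{\left(-6503\right) \frac{1}{-4954}} = \frac{\frac{5}{3} \left(- \frac{1}{80}\right) \left(-134\right)}{\left(-6503\right) \left(- \frac{1}{4954}\right)} = \frac{67}{24 \cdot \frac{6503}{4954}} = \frac{67}{24} \cdot \frac{4954}{6503} = \frac{165959}{78036}$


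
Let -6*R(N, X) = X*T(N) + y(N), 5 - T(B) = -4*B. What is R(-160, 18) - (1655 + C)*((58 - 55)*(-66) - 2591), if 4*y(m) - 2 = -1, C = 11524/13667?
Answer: 1515413898397/328008 ≈ 4.6200e+6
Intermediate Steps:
C = 11524/13667 (C = 11524*(1/13667) = 11524/13667 ≈ 0.84320)
y(m) = 1/4 (y(m) = 1/2 + (1/4)*(-1) = 1/2 - 1/4 = 1/4)
T(B) = 5 + 4*B (T(B) = 5 - (-4)*B = 5 + 4*B)
R(N, X) = -1/24 - X*(5 + 4*N)/6 (R(N, X) = -(X*(5 + 4*N) + 1/4)/6 = -(1/4 + X*(5 + 4*N))/6 = -1/24 - X*(5 + 4*N)/6)
R(-160, 18) - (1655 + C)*((58 - 55)*(-66) - 2591) = (-1/24 - 1/6*18*(5 + 4*(-160))) - (1655 + 11524/13667)*((58 - 55)*(-66) - 2591) = (-1/24 - 1/6*18*(5 - 640)) - 22630409*(3*(-66) - 2591)/13667 = (-1/24 - 1/6*18*(-635)) - 22630409*(-198 - 2591)/13667 = (-1/24 + 1905) - 22630409*(-2789)/13667 = 45719/24 - 1*(-63116210701/13667) = 45719/24 + 63116210701/13667 = 1515413898397/328008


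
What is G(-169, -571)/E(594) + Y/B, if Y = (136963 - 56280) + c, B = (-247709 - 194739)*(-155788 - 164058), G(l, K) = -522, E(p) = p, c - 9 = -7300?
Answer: -256496190331/291875147454 ≈ -0.87879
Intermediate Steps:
c = -7291 (c = 9 - 7300 = -7291)
B = 141515223008 (B = -442448*(-319846) = 141515223008)
Y = 73392 (Y = (136963 - 56280) - 7291 = 80683 - 7291 = 73392)
G(-169, -571)/E(594) + Y/B = -522/594 + 73392/141515223008 = -522*1/594 + 73392*(1/141515223008) = -29/33 + 4587/8844701438 = -256496190331/291875147454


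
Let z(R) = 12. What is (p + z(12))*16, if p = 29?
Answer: 656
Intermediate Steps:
(p + z(12))*16 = (29 + 12)*16 = 41*16 = 656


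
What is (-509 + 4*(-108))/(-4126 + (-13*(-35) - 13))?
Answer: 941/3684 ≈ 0.25543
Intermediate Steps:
(-509 + 4*(-108))/(-4126 + (-13*(-35) - 13)) = (-509 - 432)/(-4126 + (455 - 13)) = -941/(-4126 + 442) = -941/(-3684) = -941*(-1/3684) = 941/3684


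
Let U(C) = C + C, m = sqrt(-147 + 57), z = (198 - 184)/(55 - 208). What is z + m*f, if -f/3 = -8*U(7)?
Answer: -14/153 + 1008*I*sqrt(10) ≈ -0.091503 + 3187.6*I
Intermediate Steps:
z = -14/153 (z = 14/(-153) = 14*(-1/153) = -14/153 ≈ -0.091503)
m = 3*I*sqrt(10) (m = sqrt(-90) = 3*I*sqrt(10) ≈ 9.4868*I)
U(C) = 2*C
f = 336 (f = -(-24)*2*7 = -(-24)*14 = -3*(-112) = 336)
z + m*f = -14/153 + (3*I*sqrt(10))*336 = -14/153 + 1008*I*sqrt(10)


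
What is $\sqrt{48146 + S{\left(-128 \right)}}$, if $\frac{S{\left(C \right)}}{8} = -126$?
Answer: $7 \sqrt{962} \approx 217.11$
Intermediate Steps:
$S{\left(C \right)} = -1008$ ($S{\left(C \right)} = 8 \left(-126\right) = -1008$)
$\sqrt{48146 + S{\left(-128 \right)}} = \sqrt{48146 - 1008} = \sqrt{47138} = 7 \sqrt{962}$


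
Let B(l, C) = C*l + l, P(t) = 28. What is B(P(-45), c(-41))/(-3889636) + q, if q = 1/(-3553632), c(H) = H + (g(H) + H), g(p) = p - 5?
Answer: 3158206439/3455583739488 ≈ 0.00091394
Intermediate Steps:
g(p) = -5 + p
c(H) = -5 + 3*H (c(H) = H + ((-5 + H) + H) = H + (-5 + 2*H) = -5 + 3*H)
B(l, C) = l + C*l
q = -1/3553632 ≈ -2.8140e-7
B(P(-45), c(-41))/(-3889636) + q = (28*(1 + (-5 + 3*(-41))))/(-3889636) - 1/3553632 = (28*(1 + (-5 - 123)))*(-1/3889636) - 1/3553632 = (28*(1 - 128))*(-1/3889636) - 1/3553632 = (28*(-127))*(-1/3889636) - 1/3553632 = -3556*(-1/3889636) - 1/3553632 = 889/972409 - 1/3553632 = 3158206439/3455583739488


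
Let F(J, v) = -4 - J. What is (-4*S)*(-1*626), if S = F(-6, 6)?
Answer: 5008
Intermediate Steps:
S = 2 (S = -4 - 1*(-6) = -4 + 6 = 2)
(-4*S)*(-1*626) = (-4*2)*(-1*626) = -8*(-626) = 5008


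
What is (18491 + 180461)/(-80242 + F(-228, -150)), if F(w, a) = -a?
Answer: -49738/20023 ≈ -2.4840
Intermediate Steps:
(18491 + 180461)/(-80242 + F(-228, -150)) = (18491 + 180461)/(-80242 - 1*(-150)) = 198952/(-80242 + 150) = 198952/(-80092) = 198952*(-1/80092) = -49738/20023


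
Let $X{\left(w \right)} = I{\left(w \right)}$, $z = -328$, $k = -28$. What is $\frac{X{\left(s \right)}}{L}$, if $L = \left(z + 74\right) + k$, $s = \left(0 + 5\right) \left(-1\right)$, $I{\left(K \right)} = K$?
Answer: $\frac{5}{282} \approx 0.017731$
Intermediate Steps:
$s = -5$ ($s = 5 \left(-1\right) = -5$)
$X{\left(w \right)} = w$
$L = -282$ ($L = \left(-328 + 74\right) - 28 = -254 - 28 = -282$)
$\frac{X{\left(s \right)}}{L} = - \frac{5}{-282} = \left(-5\right) \left(- \frac{1}{282}\right) = \frac{5}{282}$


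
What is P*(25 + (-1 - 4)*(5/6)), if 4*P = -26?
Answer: -1625/12 ≈ -135.42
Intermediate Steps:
P = -13/2 (P = (1/4)*(-26) = -13/2 ≈ -6.5000)
P*(25 + (-1 - 4)*(5/6)) = -13*(25 + (-1 - 4)*(5/6))/2 = -13*(25 - 25/6)/2 = -13/2*125/6 = -1625/12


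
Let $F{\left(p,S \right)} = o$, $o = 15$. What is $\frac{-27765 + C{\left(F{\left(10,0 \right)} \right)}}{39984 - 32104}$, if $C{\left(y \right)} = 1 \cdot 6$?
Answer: $- \frac{27759}{7880} \approx -3.5227$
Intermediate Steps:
$F{\left(p,S \right)} = 15$
$C{\left(y \right)} = 6$
$\frac{-27765 + C{\left(F{\left(10,0 \right)} \right)}}{39984 - 32104} = \frac{-27765 + 6}{39984 - 32104} = - \frac{27759}{7880}$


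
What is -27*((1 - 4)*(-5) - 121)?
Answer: 2862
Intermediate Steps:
-27*((1 - 4)*(-5) - 121) = -27*(-3*(-5) - 121) = -27*(15 - 121) = -27*(-106) = 2862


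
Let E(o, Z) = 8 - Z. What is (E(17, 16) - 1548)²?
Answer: 2421136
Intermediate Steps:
(E(17, 16) - 1548)² = ((8 - 1*16) - 1548)² = ((8 - 16) - 1548)² = (-8 - 1548)² = (-1556)² = 2421136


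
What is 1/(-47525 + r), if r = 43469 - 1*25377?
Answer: -1/29433 ≈ -3.3975e-5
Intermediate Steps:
r = 18092 (r = 43469 - 25377 = 18092)
1/(-47525 + r) = 1/(-47525 + 18092) = 1/(-29433) = -1/29433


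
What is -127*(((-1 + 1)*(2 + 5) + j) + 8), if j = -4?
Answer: -508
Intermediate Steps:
-127*(((-1 + 1)*(2 + 5) + j) + 8) = -127*(((-1 + 1)*(2 + 5) - 4) + 8) = -127*((0*7 - 4) + 8) = -127*((0 - 4) + 8) = -127*(-4 + 8) = -127*4 = -508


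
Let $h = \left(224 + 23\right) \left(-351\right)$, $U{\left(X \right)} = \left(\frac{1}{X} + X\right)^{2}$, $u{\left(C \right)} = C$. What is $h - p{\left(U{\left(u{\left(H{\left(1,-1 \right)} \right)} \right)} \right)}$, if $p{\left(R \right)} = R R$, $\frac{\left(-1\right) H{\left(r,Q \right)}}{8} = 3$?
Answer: $- \frac{139605702913}{331776} \approx -4.2078 \cdot 10^{5}$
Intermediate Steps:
$H{\left(r,Q \right)} = -24$ ($H{\left(r,Q \right)} = \left(-8\right) 3 = -24$)
$U{\left(X \right)} = \left(X + \frac{1}{X}\right)^{2}$
$p{\left(R \right)} = R^{2}$
$h = -86697$ ($h = 247 \left(-351\right) = -86697$)
$h - p{\left(U{\left(u{\left(H{\left(1,-1 \right)} \right)} \right)} \right)} = -86697 - \left(\frac{\left(1 + \left(-24\right)^{2}\right)^{2}}{576}\right)^{2} = -86697 - \left(\frac{\left(1 + 576\right)^{2}}{576}\right)^{2} = -86697 - \left(\frac{577^{2}}{576}\right)^{2} = -86697 - \left(\frac{1}{576} \cdot 332929\right)^{2} = -86697 - \left(\frac{332929}{576}\right)^{2} = -86697 - \frac{110841719041}{331776} = - \frac{139605702913}{331776}$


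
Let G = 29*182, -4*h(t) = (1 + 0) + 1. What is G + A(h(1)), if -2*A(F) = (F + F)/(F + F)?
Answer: 10555/2 ≈ 5277.5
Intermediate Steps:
h(t) = -1/2 (h(t) = -((1 + 0) + 1)/4 = -(1 + 1)/4 = -1/4*2 = -1/2)
A(F) = -1/2 (A(F) = -(F + F)/(2*(F + F)) = -2*F/(2*(2*F)) = -2*F*1/(2*F)/2 = -1/2*1 = -1/2)
G = 5278
G + A(h(1)) = 5278 - 1/2 = 10555/2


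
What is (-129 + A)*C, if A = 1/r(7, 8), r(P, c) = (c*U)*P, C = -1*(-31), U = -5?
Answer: -1119751/280 ≈ -3999.1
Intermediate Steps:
C = 31
r(P, c) = -5*P*c (r(P, c) = (c*(-5))*P = (-5*c)*P = -5*P*c)
A = -1/280 (A = 1/(-5*7*8) = 1/(-280) = -1/280 ≈ -0.0035714)
(-129 + A)*C = (-129 - 1/280)*31 = -36121/280*31 = -1119751/280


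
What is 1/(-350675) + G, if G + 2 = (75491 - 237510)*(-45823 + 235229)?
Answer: -10761293725833301/350675 ≈ -3.0687e+10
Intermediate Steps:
G = -30687370716 (G = -2 + (75491 - 237510)*(-45823 + 235229) = -2 - 162019*189406 = -2 - 30687370714 = -30687370716)
1/(-350675) + G = 1/(-350675) - 30687370716 = -1/350675 - 30687370716 = -10761293725833301/350675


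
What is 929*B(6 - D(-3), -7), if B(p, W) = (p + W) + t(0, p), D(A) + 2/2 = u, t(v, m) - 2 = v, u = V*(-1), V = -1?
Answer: 929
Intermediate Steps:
u = 1 (u = -1*(-1) = 1)
t(v, m) = 2 + v
D(A) = 0 (D(A) = -1 + 1 = 0)
B(p, W) = 2 + W + p (B(p, W) = (p + W) + (2 + 0) = (W + p) + 2 = 2 + W + p)
929*B(6 - D(-3), -7) = 929*(2 - 7 + (6 - 1*0)) = 929*(2 - 7 + (6 + 0)) = 929*(2 - 7 + 6) = 929*1 = 929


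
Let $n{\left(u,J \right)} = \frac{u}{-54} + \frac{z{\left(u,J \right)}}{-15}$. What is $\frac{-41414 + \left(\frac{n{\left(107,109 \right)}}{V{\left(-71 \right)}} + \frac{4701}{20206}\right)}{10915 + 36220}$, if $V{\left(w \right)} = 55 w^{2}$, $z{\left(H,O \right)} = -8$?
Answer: $- \frac{15660594620927524}{17824075776329625} \approx -0.87862$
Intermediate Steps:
$n{\left(u,J \right)} = \frac{8}{15} - \frac{u}{54}$ ($n{\left(u,J \right)} = \frac{u}{-54} - \frac{8}{-15} = u \left(- \frac{1}{54}\right) - - \frac{8}{15} = - \frac{u}{54} + \frac{8}{15} = \frac{8}{15} - \frac{u}{54}$)
$\frac{-41414 + \left(\frac{n{\left(107,109 \right)}}{V{\left(-71 \right)}} + \frac{4701}{20206}\right)}{10915 + 36220} = \frac{-41414 + \left(\frac{\frac{8}{15} - \frac{107}{54}}{55 \left(-71\right)^{2}} + \frac{4701}{20206}\right)}{10915 + 36220} = \frac{-41414 + \left(\frac{\frac{8}{15} - \frac{107}{54}}{55 \cdot 5041} + 4701 \cdot \frac{1}{20206}\right)}{47135} = \left(-41414 + \left(- \frac{391}{270 \cdot 277255} + \frac{4701}{20206}\right)\right) \frac{1}{47135} = \left(-41414 + \left(\left(- \frac{391}{270}\right) \frac{1}{277255} + \frac{4701}{20206}\right)\right) \frac{1}{47135} = \left(-41414 + \left(- \frac{391}{74858850} + \frac{4701}{20206}\right)\right) \frac{1}{47135} = \left(-41414 + \frac{87975888326}{378149480775}\right) \frac{1}{47135} = \left(- \frac{15660594620927524}{378149480775}\right) \frac{1}{47135} = - \frac{15660594620927524}{17824075776329625}$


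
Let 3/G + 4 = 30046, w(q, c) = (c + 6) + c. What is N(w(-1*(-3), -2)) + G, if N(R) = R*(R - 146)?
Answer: -2884031/10014 ≈ -288.00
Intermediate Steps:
w(q, c) = 6 + 2*c (w(q, c) = (6 + c) + c = 6 + 2*c)
N(R) = R*(-146 + R)
G = 1/10014 (G = 3/(-4 + 30046) = 3/30042 = 3*(1/30042) = 1/10014 ≈ 9.9860e-5)
N(w(-1*(-3), -2)) + G = (6 + 2*(-2))*(-146 + (6 + 2*(-2))) + 1/10014 = (6 - 4)*(-146 + (6 - 4)) + 1/10014 = 2*(-146 + 2) + 1/10014 = 2*(-144) + 1/10014 = -288 + 1/10014 = -2884031/10014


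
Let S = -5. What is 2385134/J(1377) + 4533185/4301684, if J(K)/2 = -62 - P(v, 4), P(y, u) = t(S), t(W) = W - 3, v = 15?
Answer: -2564900795419/116145468 ≈ -22084.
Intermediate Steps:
t(W) = -3 + W
P(y, u) = -8 (P(y, u) = -3 - 5 = -8)
J(K) = -108 (J(K) = 2*(-62 - 1*(-8)) = 2*(-62 + 8) = 2*(-54) = -108)
2385134/J(1377) + 4533185/4301684 = 2385134/(-108) + 4533185/4301684 = 2385134*(-1/108) + 4533185*(1/4301684) = -1192567/54 + 4533185/4301684 = -2564900795419/116145468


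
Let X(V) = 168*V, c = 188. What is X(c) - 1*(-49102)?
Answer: 80686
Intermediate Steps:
X(c) - 1*(-49102) = 168*188 - 1*(-49102) = 31584 + 49102 = 80686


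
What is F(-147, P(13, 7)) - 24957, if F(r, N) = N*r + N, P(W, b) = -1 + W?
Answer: -26709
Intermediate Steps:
F(r, N) = N + N*r
F(-147, P(13, 7)) - 24957 = (-1 + 13)*(1 - 147) - 24957 = 12*(-146) - 24957 = -1752 - 24957 = -26709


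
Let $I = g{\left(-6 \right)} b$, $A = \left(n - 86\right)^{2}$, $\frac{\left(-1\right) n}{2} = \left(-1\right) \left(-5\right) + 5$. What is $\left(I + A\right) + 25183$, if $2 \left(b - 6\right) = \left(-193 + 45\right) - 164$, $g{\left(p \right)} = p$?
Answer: $37319$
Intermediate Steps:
$n = -20$ ($n = - 2 \left(\left(-1\right) \left(-5\right) + 5\right) = - 2 \left(5 + 5\right) = \left(-2\right) 10 = -20$)
$b = -150$ ($b = 6 + \frac{\left(-193 + 45\right) - 164}{2} = 6 + \frac{-148 - 164}{2} = 6 + \frac{1}{2} \left(-312\right) = 6 - 156 = -150$)
$A = 11236$ ($A = \left(-20 - 86\right)^{2} = \left(-106\right)^{2} = 11236$)
$I = 900$ ($I = \left(-6\right) \left(-150\right) = 900$)
$\left(I + A\right) + 25183 = \left(900 + 11236\right) + 25183 = 12136 + 25183 = 37319$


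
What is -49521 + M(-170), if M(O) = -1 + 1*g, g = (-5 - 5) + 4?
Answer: -49528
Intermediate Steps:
g = -6 (g = -10 + 4 = -6)
M(O) = -7 (M(O) = -1 + 1*(-6) = -1 - 6 = -7)
-49521 + M(-170) = -49521 - 7 = -49528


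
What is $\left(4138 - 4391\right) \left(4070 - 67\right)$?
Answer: $-1012759$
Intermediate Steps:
$\left(4138 - 4391\right) \left(4070 - 67\right) = \left(-253\right) 4003 = -1012759$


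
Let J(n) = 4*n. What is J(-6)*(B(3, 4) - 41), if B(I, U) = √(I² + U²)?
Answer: 864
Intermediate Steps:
J(-6)*(B(3, 4) - 41) = (4*(-6))*(√(3² + 4²) - 41) = -24*(√(9 + 16) - 41) = -24*(√25 - 41) = -24*(5 - 41) = -24*(-36) = 864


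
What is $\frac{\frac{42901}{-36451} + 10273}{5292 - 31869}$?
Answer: $- \frac{124806074}{322919409} \approx -0.38649$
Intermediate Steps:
$\frac{\frac{42901}{-36451} + 10273}{5292 - 31869} = \frac{42901 \left(- \frac{1}{36451}\right) + 10273}{-26577} = \left(- \frac{42901}{36451} + 10273\right) \left(- \frac{1}{26577}\right) = \frac{374418222}{36451} \left(- \frac{1}{26577}\right) = - \frac{124806074}{322919409}$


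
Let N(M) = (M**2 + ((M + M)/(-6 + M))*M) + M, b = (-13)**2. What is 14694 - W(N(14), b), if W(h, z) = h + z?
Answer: 14266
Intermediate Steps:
b = 169
N(M) = M + M**2 + 2*M**2/(-6 + M) (N(M) = (M**2 + ((2*M)/(-6 + M))*M) + M = (M**2 + (2*M/(-6 + M))*M) + M = (M**2 + 2*M**2/(-6 + M)) + M = M + M**2 + 2*M**2/(-6 + M))
14694 - W(N(14), b) = 14694 - (14*(-6 + 14**2 - 3*14)/(-6 + 14) + 169) = 14694 - (14*(-6 + 196 - 42)/8 + 169) = 14694 - (14*(1/8)*148 + 169) = 14694 - (259 + 169) = 14694 - 1*428 = 14694 - 428 = 14266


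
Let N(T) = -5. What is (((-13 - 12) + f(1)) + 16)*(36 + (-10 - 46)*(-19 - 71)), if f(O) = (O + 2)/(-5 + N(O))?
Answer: -236034/5 ≈ -47207.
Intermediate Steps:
f(O) = -⅕ - O/10 (f(O) = (O + 2)/(-5 - 5) = (2 + O)/(-10) = (2 + O)*(-⅒) = -⅕ - O/10)
(((-13 - 12) + f(1)) + 16)*(36 + (-10 - 46)*(-19 - 71)) = (((-13 - 12) + (-⅕ - ⅒*1)) + 16)*(36 + (-10 - 46)*(-19 - 71)) = ((-25 + (-⅕ - ⅒)) + 16)*(36 - 56*(-90)) = ((-25 - 3/10) + 16)*(36 + 5040) = (-253/10 + 16)*5076 = -93/10*5076 = -236034/5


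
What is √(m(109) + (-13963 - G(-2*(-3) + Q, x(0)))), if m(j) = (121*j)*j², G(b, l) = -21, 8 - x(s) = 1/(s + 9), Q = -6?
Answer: √156684567 ≈ 12517.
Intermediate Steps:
x(s) = 8 - 1/(9 + s) (x(s) = 8 - 1/(s + 9) = 8 - 1/(9 + s))
m(j) = 121*j³
√(m(109) + (-13963 - G(-2*(-3) + Q, x(0)))) = √(121*109³ + (-13963 - 1*(-21))) = √(121*1295029 + (-13963 + 21)) = √(156698509 - 13942) = √156684567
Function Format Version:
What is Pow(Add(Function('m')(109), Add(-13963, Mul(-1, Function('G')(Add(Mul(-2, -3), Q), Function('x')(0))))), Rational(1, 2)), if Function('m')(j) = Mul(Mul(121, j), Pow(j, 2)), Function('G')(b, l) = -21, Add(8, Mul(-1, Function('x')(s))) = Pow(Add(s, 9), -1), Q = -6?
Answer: Pow(156684567, Rational(1, 2)) ≈ 12517.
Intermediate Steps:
Function('x')(s) = Add(8, Mul(-1, Pow(Add(9, s), -1))) (Function('x')(s) = Add(8, Mul(-1, Pow(Add(s, 9), -1))) = Add(8, Mul(-1, Pow(Add(9, s), -1))))
Function('m')(j) = Mul(121, Pow(j, 3))
Pow(Add(Function('m')(109), Add(-13963, Mul(-1, Function('G')(Add(Mul(-2, -3), Q), Function('x')(0))))), Rational(1, 2)) = Pow(Add(Mul(121, Pow(109, 3)), Add(-13963, Mul(-1, -21))), Rational(1, 2)) = Pow(Add(Mul(121, 1295029), Add(-13963, 21)), Rational(1, 2)) = Pow(Add(156698509, -13942), Rational(1, 2)) = Pow(156684567, Rational(1, 2))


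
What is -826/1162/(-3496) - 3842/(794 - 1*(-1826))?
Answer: -278667719/190060040 ≈ -1.4662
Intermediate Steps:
-826/1162/(-3496) - 3842/(794 - 1*(-1826)) = -826*1/1162*(-1/3496) - 3842/(794 + 1826) = -59/83*(-1/3496) - 3842/2620 = 59/290168 - 3842*1/2620 = 59/290168 - 1921/1310 = -278667719/190060040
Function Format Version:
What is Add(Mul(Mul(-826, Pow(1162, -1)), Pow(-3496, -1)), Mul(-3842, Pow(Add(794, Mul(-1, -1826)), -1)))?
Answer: Rational(-278667719, 190060040) ≈ -1.4662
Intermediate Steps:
Add(Mul(Mul(-826, Pow(1162, -1)), Pow(-3496, -1)), Mul(-3842, Pow(Add(794, Mul(-1, -1826)), -1))) = Add(Mul(Mul(-826, Rational(1, 1162)), Rational(-1, 3496)), Mul(-3842, Pow(Add(794, 1826), -1))) = Add(Mul(Rational(-59, 83), Rational(-1, 3496)), Mul(-3842, Pow(2620, -1))) = Add(Rational(59, 290168), Mul(-3842, Rational(1, 2620))) = Add(Rational(59, 290168), Rational(-1921, 1310)) = Rational(-278667719, 190060040)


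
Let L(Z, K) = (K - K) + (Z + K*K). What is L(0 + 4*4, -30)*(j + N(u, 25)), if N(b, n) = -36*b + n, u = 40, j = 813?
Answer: -551432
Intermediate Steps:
N(b, n) = n - 36*b
L(Z, K) = Z + K² (L(Z, K) = 0 + (Z + K²) = Z + K²)
L(0 + 4*4, -30)*(j + N(u, 25)) = ((0 + 4*4) + (-30)²)*(813 + (25 - 36*40)) = ((0 + 16) + 900)*(813 + (25 - 1440)) = (16 + 900)*(813 - 1415) = 916*(-602) = -551432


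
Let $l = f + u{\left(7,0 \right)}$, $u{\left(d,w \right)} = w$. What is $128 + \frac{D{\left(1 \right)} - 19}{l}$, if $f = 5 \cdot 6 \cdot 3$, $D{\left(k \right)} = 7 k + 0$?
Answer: $\frac{1918}{15} \approx 127.87$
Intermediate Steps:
$D{\left(k \right)} = 7 k$
$f = 90$ ($f = 30 \cdot 3 = 90$)
$l = 90$ ($l = 90 + 0 = 90$)
$128 + \frac{D{\left(1 \right)} - 19}{l} = 128 + \frac{7 \cdot 1 - 19}{90} = 128 + \frac{7 - 19}{90} = 128 + \frac{1}{90} \left(-12\right) = 128 - \frac{2}{15} = \frac{1918}{15}$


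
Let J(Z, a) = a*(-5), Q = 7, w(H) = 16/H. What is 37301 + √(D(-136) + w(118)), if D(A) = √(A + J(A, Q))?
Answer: 37301 + √(472 + 10443*I*√19)/59 ≈ 37304.0 + 2.5438*I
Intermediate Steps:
J(Z, a) = -5*a
D(A) = √(-35 + A) (D(A) = √(A - 5*7) = √(A - 35) = √(-35 + A))
37301 + √(D(-136) + w(118)) = 37301 + √(√(-35 - 136) + 16/118) = 37301 + √(√(-171) + 16*(1/118)) = 37301 + √(3*I*√19 + 8/59) = 37301 + √(8/59 + 3*I*√19)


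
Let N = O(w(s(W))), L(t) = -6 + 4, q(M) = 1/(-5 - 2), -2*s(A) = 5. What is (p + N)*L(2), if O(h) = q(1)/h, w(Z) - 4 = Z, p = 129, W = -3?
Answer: -5414/21 ≈ -257.81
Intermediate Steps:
s(A) = -5/2 (s(A) = -1/2*5 = -5/2)
q(M) = -1/7 (q(M) = 1/(-7) = -1/7)
L(t) = -2
w(Z) = 4 + Z
O(h) = -1/(7*h)
N = -2/21 (N = -1/(7*(4 - 5/2)) = -1/(7*3/2) = -1/7*2/3 = -2/21 ≈ -0.095238)
(p + N)*L(2) = (129 - 2/21)*(-2) = (2707/21)*(-2) = -5414/21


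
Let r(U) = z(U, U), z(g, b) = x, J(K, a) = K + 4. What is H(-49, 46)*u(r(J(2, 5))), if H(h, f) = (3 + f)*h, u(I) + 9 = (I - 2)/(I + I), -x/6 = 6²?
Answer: 4405835/216 ≈ 20397.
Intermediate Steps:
J(K, a) = 4 + K
x = -216 (x = -6*6² = -6*36 = -216)
z(g, b) = -216
r(U) = -216
u(I) = -9 + (-2 + I)/(2*I) (u(I) = -9 + (I - 2)/(I + I) = -9 + (-2 + I)/((2*I)) = -9 + (-2 + I)*(1/(2*I)) = -9 + (-2 + I)/(2*I))
H(h, f) = h*(3 + f)
H(-49, 46)*u(r(J(2, 5))) = (-49*(3 + 46))*(-17/2 - 1/(-216)) = (-49*49)*(-17/2 - 1*(-1/216)) = -2401*(-17/2 + 1/216) = -2401*(-1835/216) = 4405835/216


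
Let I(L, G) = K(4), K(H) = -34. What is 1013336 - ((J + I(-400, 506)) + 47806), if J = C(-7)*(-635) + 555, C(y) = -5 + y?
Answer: 957389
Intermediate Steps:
I(L, G) = -34
J = 8175 (J = (-5 - 7)*(-635) + 555 = -12*(-635) + 555 = 7620 + 555 = 8175)
1013336 - ((J + I(-400, 506)) + 47806) = 1013336 - ((8175 - 34) + 47806) = 1013336 - (8141 + 47806) = 1013336 - 1*55947 = 1013336 - 55947 = 957389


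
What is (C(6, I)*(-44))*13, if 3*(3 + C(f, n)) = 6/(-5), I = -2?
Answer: 9724/5 ≈ 1944.8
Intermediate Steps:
C(f, n) = -17/5 (C(f, n) = -3 + (6/(-5))/3 = -3 + (6*(-⅕))/3 = -3 + (⅓)*(-6/5) = -3 - ⅖ = -17/5)
(C(6, I)*(-44))*13 = -17/5*(-44)*13 = (748/5)*13 = 9724/5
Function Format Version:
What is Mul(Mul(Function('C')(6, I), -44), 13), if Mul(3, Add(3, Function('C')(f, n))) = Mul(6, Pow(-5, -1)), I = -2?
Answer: Rational(9724, 5) ≈ 1944.8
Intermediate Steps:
Function('C')(f, n) = Rational(-17, 5) (Function('C')(f, n) = Add(-3, Mul(Rational(1, 3), Mul(6, Pow(-5, -1)))) = Add(-3, Mul(Rational(1, 3), Mul(6, Rational(-1, 5)))) = Add(-3, Mul(Rational(1, 3), Rational(-6, 5))) = Add(-3, Rational(-2, 5)) = Rational(-17, 5))
Mul(Mul(Function('C')(6, I), -44), 13) = Mul(Mul(Rational(-17, 5), -44), 13) = Mul(Rational(748, 5), 13) = Rational(9724, 5)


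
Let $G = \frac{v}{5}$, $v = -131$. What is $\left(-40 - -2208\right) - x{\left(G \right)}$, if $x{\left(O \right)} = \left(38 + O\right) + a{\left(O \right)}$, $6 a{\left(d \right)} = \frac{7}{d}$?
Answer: $\frac{8474041}{3930} \approx 2156.2$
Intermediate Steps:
$a{\left(d \right)} = \frac{7}{6 d}$ ($a{\left(d \right)} = \frac{7 \frac{1}{d}}{6} = \frac{7}{6 d}$)
$G = - \frac{131}{5} \approx -26.2$
$x{\left(O \right)} = 38 + O + \frac{7}{6 O}$ ($x{\left(O \right)} = \left(38 + O\right) + \frac{7}{6 O} = 38 + O + \frac{7}{6 O}$)
$\left(-40 - -2208\right) - x{\left(G \right)} = \left(-40 - -2208\right) - \left(38 - \frac{131}{5} + \frac{7}{6 \left(- \frac{131}{5}\right)}\right) = \left(-40 + 2208\right) - \left(38 - \frac{131}{5} + \frac{7}{6} \left(- \frac{5}{131}\right)\right) = 2168 - \left(38 - \frac{131}{5} - \frac{35}{786}\right) = 2168 - \frac{46199}{3930} = \frac{8474041}{3930}$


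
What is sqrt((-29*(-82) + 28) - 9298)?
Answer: 2*I*sqrt(1723) ≈ 83.018*I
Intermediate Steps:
sqrt((-29*(-82) + 28) - 9298) = sqrt((2378 + 28) - 9298) = sqrt(2406 - 9298) = sqrt(-6892) = 2*I*sqrt(1723)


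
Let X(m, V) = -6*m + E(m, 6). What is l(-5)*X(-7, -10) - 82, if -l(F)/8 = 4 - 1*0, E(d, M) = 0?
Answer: -1426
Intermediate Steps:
l(F) = -32 (l(F) = -8*(4 - 1*0) = -8*(4 + 0) = -8*4 = -32)
X(m, V) = -6*m (X(m, V) = -6*m + 0 = -6*m)
l(-5)*X(-7, -10) - 82 = -(-192)*(-7) - 82 = -32*42 - 82 = -1344 - 82 = -1426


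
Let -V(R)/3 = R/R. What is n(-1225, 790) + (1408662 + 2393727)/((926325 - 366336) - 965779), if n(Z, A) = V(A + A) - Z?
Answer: 492072991/405790 ≈ 1212.6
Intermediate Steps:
V(R) = -3 (V(R) = -3*R/R = -3*1 = -3)
n(Z, A) = -3 - Z
n(-1225, 790) + (1408662 + 2393727)/((926325 - 366336) - 965779) = (-3 - 1*(-1225)) + (1408662 + 2393727)/((926325 - 366336) - 965779) = (-3 + 1225) + 3802389/(559989 - 965779) = 1222 + 3802389/(-405790) = 1222 + 3802389*(-1/405790) = 1222 - 3802389/405790 = 492072991/405790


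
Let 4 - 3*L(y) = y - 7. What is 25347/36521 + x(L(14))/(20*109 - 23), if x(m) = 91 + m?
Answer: 19320123/26258599 ≈ 0.73576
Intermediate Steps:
L(y) = 11/3 - y/3 (L(y) = 4/3 - (y - 7)/3 = 4/3 - (-7 + y)/3 = 4/3 + (7/3 - y/3) = 11/3 - y/3)
25347/36521 + x(L(14))/(20*109 - 23) = 25347/36521 + (91 + (11/3 - ⅓*14))/(20*109 - 23) = 25347*(1/36521) + (91 + (11/3 - 14/3))/(2180 - 23) = 25347/36521 + (91 - 1)/2157 = 25347/36521 + 90*(1/2157) = 25347/36521 + 30/719 = 19320123/26258599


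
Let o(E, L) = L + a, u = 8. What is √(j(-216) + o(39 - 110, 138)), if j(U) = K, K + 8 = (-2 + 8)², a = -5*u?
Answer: 3*√14 ≈ 11.225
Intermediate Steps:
a = -40 (a = -5*8 = -40)
K = 28 (K = -8 + (-2 + 8)² = -8 + 6² = -8 + 36 = 28)
o(E, L) = -40 + L (o(E, L) = L - 40 = -40 + L)
j(U) = 28
√(j(-216) + o(39 - 110, 138)) = √(28 + (-40 + 138)) = √(28 + 98) = √126 = 3*√14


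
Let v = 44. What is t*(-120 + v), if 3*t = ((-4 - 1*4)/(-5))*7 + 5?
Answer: -2052/5 ≈ -410.40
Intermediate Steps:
t = 27/5 (t = (((-4 - 1*4)/(-5))*7 + 5)/3 = (((-4 - 4)*(-1/5))*7 + 5)/3 = (-8*(-1/5)*7 + 5)/3 = ((8/5)*7 + 5)/3 = (56/5 + 5)/3 = (1/3)*(81/5) = 27/5 ≈ 5.4000)
t*(-120 + v) = 27*(-120 + 44)/5 = (27/5)*(-76) = -2052/5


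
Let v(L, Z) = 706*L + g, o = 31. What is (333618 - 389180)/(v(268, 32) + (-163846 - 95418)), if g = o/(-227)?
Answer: 12612574/15902743 ≈ 0.79311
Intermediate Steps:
g = -31/227 (g = 31/(-227) = 31*(-1/227) = -31/227 ≈ -0.13656)
v(L, Z) = -31/227 + 706*L (v(L, Z) = 706*L - 31/227 = -31/227 + 706*L)
(333618 - 389180)/(v(268, 32) + (-163846 - 95418)) = (333618 - 389180)/((-31/227 + 706*268) + (-163846 - 95418)) = -55562/((-31/227 + 189208) - 259264) = -55562/(42950185/227 - 259264) = -55562/(-15902743/227) = -55562*(-227/15902743) = 12612574/15902743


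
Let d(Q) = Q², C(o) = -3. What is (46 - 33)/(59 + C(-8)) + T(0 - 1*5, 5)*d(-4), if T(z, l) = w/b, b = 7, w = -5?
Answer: -627/56 ≈ -11.196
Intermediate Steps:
T(z, l) = -5/7
(46 - 33)/(59 + C(-8)) + T(0 - 1*5, 5)*d(-4) = (46 - 33)/(59 - 3) - 5/7*(-4)² = 13/56 - 5/7*16 = 13*(1/56) - 80/7 = 13/56 - 80/7 = -627/56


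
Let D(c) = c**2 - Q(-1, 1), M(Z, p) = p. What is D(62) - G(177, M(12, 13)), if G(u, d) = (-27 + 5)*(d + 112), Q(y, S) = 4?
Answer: 6590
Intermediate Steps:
G(u, d) = -2464 - 22*d (G(u, d) = -22*(112 + d) = -2464 - 22*d)
D(c) = -4 + c**2 (D(c) = c**2 - 1*4 = c**2 - 4 = -4 + c**2)
D(62) - G(177, M(12, 13)) = (-4 + 62**2) - (-2464 - 22*13) = (-4 + 3844) - (-2464 - 286) = 3840 - 1*(-2750) = 3840 + 2750 = 6590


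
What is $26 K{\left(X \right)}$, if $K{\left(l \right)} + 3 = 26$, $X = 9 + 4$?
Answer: $598$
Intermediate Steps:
$X = 13$
$K{\left(l \right)} = 23$ ($K{\left(l \right)} = -3 + 26 = 23$)
$26 K{\left(X \right)} = 26 \cdot 23 = 598$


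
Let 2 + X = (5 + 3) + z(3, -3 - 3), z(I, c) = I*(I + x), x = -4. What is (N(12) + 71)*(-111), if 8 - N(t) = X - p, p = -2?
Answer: -8214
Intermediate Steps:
z(I, c) = I*(-4 + I) (z(I, c) = I*(I - 4) = I*(-4 + I))
X = 3 (X = -2 + ((5 + 3) + 3*(-4 + 3)) = -2 + (8 + 3*(-1)) = -2 + (8 - 3) = -2 + 5 = 3)
N(t) = 3 (N(t) = 8 - (3 - 1*(-2)) = 8 - (3 + 2) = 8 - 1*5 = 8 - 5 = 3)
(N(12) + 71)*(-111) = (3 + 71)*(-111) = 74*(-111) = -8214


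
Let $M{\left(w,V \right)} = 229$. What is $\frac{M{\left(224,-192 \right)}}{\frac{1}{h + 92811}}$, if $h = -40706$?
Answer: $11932045$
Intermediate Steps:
$\frac{M{\left(224,-192 \right)}}{\frac{1}{h + 92811}} = \frac{229}{\frac{1}{-40706 + 92811}} = \frac{229}{\frac{1}{52105}} = 229 \frac{1}{\frac{1}{52105}} = 229 \cdot 52105 = 11932045$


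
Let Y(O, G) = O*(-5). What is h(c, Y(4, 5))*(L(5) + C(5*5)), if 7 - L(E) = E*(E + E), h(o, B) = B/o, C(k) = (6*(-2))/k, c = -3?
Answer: -4348/15 ≈ -289.87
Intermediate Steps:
C(k) = -12/k
Y(O, G) = -5*O
L(E) = 7 - 2*E**2 (L(E) = 7 - E*(E + E) = 7 - E*2*E = 7 - 2*E**2)
h(c, Y(4, 5))*(L(5) + C(5*5)) = (-5*4/(-3))*((7 - 2*5**2) - 12/(5*5)) = (-20*(-1/3))*((7 - 2*25) - 12/25) = 20*((7 - 50) - 12*1/25)/3 = 20*(-43 - 12/25)/3 = (20/3)*(-1087/25) = -4348/15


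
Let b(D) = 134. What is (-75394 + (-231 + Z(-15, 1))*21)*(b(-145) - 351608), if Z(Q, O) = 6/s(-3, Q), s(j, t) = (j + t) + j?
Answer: 28206139974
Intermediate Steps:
s(j, t) = t + 2*j
Z(Q, O) = 6/(-6 + Q) (Z(Q, O) = 6/(Q + 2*(-3)) = 6/(Q - 6) = 6/(-6 + Q))
(-75394 + (-231 + Z(-15, 1))*21)*(b(-145) - 351608) = (-75394 + (-231 + 6/(-6 - 15))*21)*(134 - 351608) = (-75394 + (-231 + 6/(-21))*21)*(-351474) = (-75394 + (-231 + 6*(-1/21))*21)*(-351474) = (-75394 + (-231 - 2/7)*21)*(-351474) = (-75394 - 1619/7*21)*(-351474) = (-75394 - 4857)*(-351474) = -80251*(-351474) = 28206139974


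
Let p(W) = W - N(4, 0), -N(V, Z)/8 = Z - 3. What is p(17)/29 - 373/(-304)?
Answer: 8689/8816 ≈ 0.98559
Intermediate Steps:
N(V, Z) = 24 - 8*Z (N(V, Z) = -8*(Z - 3) = -8*(-3 + Z) = 24 - 8*Z)
p(W) = -24 + W (p(W) = W - (24 - 8*0) = W - (24 + 0) = W - 1*24 = W - 24 = -24 + W)
p(17)/29 - 373/(-304) = (-24 + 17)/29 - 373/(-304) = -7*1/29 - 373*(-1/304) = -7/29 + 373/304 = 8689/8816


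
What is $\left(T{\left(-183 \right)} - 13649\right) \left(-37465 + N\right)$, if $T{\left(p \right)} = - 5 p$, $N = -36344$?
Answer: $939883806$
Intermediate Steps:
$\left(T{\left(-183 \right)} - 13649\right) \left(-37465 + N\right) = \left(\left(-5\right) \left(-183\right) - 13649\right) \left(-37465 - 36344\right) = \left(915 - 13649\right) \left(-73809\right) = \left(-12734\right) \left(-73809\right) = 939883806$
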